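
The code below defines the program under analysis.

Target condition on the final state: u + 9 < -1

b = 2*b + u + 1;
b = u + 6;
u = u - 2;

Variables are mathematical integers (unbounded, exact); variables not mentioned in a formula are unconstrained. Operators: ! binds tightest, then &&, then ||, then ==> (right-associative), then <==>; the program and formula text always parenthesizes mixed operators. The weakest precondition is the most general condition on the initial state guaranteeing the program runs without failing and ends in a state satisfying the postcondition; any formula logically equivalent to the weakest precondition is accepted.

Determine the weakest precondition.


Working backward. After the program, the postcondition u + 9 < -1 must hold; in canonical form it is u < -10.
Before u := u - 2: u < -8
Before b := u + 6: u < -8
Before b := 2*b + u + 1: u < -8
Answer: WP = u < -8


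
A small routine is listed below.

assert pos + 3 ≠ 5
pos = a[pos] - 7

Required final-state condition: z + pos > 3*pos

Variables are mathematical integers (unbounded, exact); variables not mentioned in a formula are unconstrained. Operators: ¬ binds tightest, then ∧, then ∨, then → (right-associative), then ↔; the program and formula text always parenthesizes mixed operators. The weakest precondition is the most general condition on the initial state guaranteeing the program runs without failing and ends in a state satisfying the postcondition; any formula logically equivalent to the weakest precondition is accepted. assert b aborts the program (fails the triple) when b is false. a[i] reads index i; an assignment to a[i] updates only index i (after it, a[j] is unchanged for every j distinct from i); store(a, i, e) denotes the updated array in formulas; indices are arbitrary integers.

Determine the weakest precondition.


Working backward. After the program, the postcondition z + pos > 3*pos must hold; in canonical form it is z > 2*pos.
Before pos := a[pos] - 7: z > 2*a[pos] - 14
Before assert pos + 3 ≠ 5: pos ≠ 2 ∧ z > 2*a[pos] - 14
Answer: WP = pos ≠ 2 ∧ z > 2*a[pos] - 14


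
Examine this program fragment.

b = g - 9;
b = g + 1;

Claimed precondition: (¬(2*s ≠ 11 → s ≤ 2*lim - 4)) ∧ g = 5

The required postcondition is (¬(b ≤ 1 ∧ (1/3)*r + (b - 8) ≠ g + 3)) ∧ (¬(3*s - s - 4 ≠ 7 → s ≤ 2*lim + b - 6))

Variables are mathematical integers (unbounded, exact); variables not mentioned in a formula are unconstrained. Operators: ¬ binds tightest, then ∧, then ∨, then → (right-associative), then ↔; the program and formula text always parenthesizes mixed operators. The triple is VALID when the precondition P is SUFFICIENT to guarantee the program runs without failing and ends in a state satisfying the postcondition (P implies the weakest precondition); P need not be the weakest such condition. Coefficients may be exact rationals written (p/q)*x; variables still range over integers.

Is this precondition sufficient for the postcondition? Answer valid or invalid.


Working backward. After the program, the postcondition (¬(b ≤ 1 ∧ (1/3)*r + (b - 8) ≠ g + 3)) ∧ (¬(3*s - s - 4 ≠ 7 → s ≤ 2*lim + b - 6)) must hold; in canonical form it is (¬(b ≤ 1 ∧ b + (1/3)*r ≠ g + 11)) ∧ (¬(2*s ≠ 11 → s ≤ b + 2*lim - 6)).
Before b := g + 1: (¬(g ≤ 0 ∧ (1/3)*r ≠ 10)) ∧ (¬(2*s ≠ 11 → s ≤ g + 2*lim - 5))
Before b := g - 9: (¬(g ≤ 0 ∧ (1/3)*r ≠ 10)) ∧ (¬(2*s ≠ 11 → s ≤ g + 2*lim - 5))
The weakest precondition is (¬(g ≤ 0 ∧ (1/3)*r ≠ 10)) ∧ (¬(2*s ≠ 11 → s ≤ g + 2*lim - 5)).
Check whether (¬(2*s ≠ 11 → s ≤ 2*lim - 4)) ∧ g = 5 implies it.
Countermodel: at the initial state g = 5, lim = 0, r = 0, s = 0, the precondition holds but the weakest precondition fails.
Answer: invalid


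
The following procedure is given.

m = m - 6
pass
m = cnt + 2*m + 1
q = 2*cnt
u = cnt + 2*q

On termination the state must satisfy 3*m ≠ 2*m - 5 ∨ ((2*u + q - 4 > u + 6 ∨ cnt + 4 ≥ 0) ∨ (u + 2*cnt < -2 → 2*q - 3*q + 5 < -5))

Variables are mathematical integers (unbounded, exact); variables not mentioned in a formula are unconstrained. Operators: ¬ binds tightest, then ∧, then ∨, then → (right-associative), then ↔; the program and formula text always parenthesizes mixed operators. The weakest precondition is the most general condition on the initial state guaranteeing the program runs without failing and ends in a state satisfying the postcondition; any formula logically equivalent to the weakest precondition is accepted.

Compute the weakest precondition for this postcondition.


Working backward. After the program, the postcondition 3*m ≠ 2*m - 5 ∨ ((2*u + q - 4 > u + 6 ∨ cnt + 4 ≥ 0) ∨ (u + 2*cnt < -2 → 2*q - 3*q + 5 < -5)) must hold; in canonical form it is m ≠ -5 ∨ q + u > 10 ∨ cnt ≥ -4 ∨ (2*cnt + u < -2 → q > 10).
Before u := cnt + 2*q: m ≠ -5 ∨ cnt + 3*q > 10 ∨ cnt ≥ -4 ∨ (3*cnt + 2*q < -2 → q > 10)
Before q := 2*cnt: m ≠ -5 ∨ 7*cnt > 10 ∨ cnt ≥ -4 ∨ (7*cnt < -2 → 2*cnt > 10)
Before m := cnt + 2*m + 1: cnt + 2*m ≠ -6 ∨ 7*cnt > 10 ∨ cnt ≥ -4 ∨ (7*cnt < -2 → 2*cnt > 10)
Before skip: cnt + 2*m ≠ -6 ∨ 7*cnt > 10 ∨ cnt ≥ -4 ∨ (7*cnt < -2 → 2*cnt > 10)
Before m := m - 6: cnt + 2*m ≠ 6 ∨ 7*cnt > 10 ∨ cnt ≥ -4 ∨ (7*cnt < -2 → 2*cnt > 10)
Answer: WP = cnt + 2*m ≠ 6 ∨ 7*cnt > 10 ∨ cnt ≥ -4 ∨ (7*cnt < -2 → 2*cnt > 10)


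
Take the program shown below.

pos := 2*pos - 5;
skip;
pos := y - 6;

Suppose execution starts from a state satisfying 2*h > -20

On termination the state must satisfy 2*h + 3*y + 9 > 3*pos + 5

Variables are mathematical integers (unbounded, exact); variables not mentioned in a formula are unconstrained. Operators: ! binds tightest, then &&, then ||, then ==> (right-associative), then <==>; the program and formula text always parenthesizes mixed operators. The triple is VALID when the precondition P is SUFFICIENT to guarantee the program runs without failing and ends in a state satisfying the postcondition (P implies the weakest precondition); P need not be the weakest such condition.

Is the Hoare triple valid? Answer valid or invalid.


Working backward. After the program, the postcondition 2*h + 3*y + 9 > 3*pos + 5 must hold; in canonical form it is 2*h + 3*y > 3*pos - 4.
Before pos := y - 6: 2*h > -22
Before skip: 2*h > -22
Before pos := 2*pos - 5: 2*h > -22
The weakest precondition is 2*h > -22.
Check whether 2*h > -20 implies it.
Every state satisfying the precondition satisfies the weakest precondition: the implication holds.
Answer: valid


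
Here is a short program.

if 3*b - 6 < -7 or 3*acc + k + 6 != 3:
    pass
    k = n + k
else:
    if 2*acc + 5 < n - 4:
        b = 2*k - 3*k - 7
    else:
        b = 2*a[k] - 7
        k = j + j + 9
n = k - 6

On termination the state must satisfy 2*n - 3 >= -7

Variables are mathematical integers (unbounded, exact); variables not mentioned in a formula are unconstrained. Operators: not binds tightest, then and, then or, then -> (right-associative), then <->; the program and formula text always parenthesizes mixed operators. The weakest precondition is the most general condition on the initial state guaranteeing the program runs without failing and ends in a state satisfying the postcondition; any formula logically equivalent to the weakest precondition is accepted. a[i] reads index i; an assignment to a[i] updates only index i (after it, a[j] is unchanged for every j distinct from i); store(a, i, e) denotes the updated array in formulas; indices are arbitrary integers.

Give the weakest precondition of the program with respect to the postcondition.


Working backward. After the program, the postcondition 2*n - 3 >= -7 must hold; in canonical form it is 2*n >= -4.
Before n := k - 6: 2*k >= 8
Then branch requires 2*k + 2*n >= 8; else branch requires (2*acc < n - 9 -> 2*k >= 8) and ((not (2*acc < n - 9)) -> 4*j >= -10).
Before the if: ((3*b < -1 or 3*acc + k != -3) -> 2*k + 2*n >= 8) and ((not (3*b < -1 or 3*acc + k != -3)) -> ((2*acc < n - 9 -> 2*k >= 8) and ((not (2*acc < n - 9)) -> 4*j >= -10)))
Answer: WP = ((3*b < -1 or 3*acc + k != -3) -> 2*k + 2*n >= 8) and ((not (3*b < -1 or 3*acc + k != -3)) -> ((2*acc < n - 9 -> 2*k >= 8) and ((not (2*acc < n - 9)) -> 4*j >= -10)))


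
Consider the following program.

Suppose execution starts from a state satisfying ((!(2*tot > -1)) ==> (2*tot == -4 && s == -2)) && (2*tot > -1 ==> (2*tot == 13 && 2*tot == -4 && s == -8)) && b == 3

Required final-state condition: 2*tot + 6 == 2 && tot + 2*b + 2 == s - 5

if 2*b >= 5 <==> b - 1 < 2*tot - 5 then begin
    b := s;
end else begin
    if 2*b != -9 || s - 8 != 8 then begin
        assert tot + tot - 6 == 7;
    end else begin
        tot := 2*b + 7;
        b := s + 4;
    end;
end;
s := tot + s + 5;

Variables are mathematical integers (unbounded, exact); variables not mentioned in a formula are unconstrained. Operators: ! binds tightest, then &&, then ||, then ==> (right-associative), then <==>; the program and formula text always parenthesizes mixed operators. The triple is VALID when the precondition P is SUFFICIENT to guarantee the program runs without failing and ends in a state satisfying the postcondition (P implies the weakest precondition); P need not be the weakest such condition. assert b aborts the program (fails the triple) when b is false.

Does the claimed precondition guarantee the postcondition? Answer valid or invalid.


Working backward. After the program, the postcondition 2*tot + 6 == 2 && tot + 2*b + 2 == s - 5 must hold; in canonical form it is 2*tot == -4 && 2*b + tot == s - 7.
Before s := tot + s + 5: 2*tot == -4 && 2*b == s - 2
Then branch requires 2*tot == -4 && s == -2; else branch requires ((2*b != -9 || s != 16) ==> (2*tot == 13 && 2*tot == -4 && 2*b == s - 2)) && ((!(2*b != -9 || s != 16)) ==> (4*b == -18 && s == -10)).
Before the if: ((2*b >= 5 <==> b < 2*tot - 4) ==> (2*tot == -4 && s == -2)) && ((!(2*b >= 5 <==> b < 2*tot - 4)) ==> (((2*b != -9 || s != 16) ==> (2*tot == 13 && 2*tot == -4 && 2*b == s - 2)) && ((!(2*b != -9 || s != 16)) ==> (4*b == -18 && s == -10))))
The weakest precondition is ((2*b >= 5 <==> b < 2*tot - 4) ==> (2*tot == -4 && s == -2)) && ((!(2*b >= 5 <==> b < 2*tot - 4)) ==> (((2*b != -9 || s != 16) ==> (2*tot == 13 && 2*tot == -4 && 2*b == s - 2)) && ((!(2*b != -9 || s != 16)) ==> (4*b == -18 && s == -10)))).
Check whether ((!(2*tot > -1)) ==> (2*tot == -4 && s == -2)) && (2*tot > -1 ==> (2*tot == 13 && 2*tot == -4 && s == -8)) && b == 3 implies it.
Countermodel: at the initial state b = 3, s = -2, tot = -2, the precondition holds but the weakest precondition fails.
Answer: invalid


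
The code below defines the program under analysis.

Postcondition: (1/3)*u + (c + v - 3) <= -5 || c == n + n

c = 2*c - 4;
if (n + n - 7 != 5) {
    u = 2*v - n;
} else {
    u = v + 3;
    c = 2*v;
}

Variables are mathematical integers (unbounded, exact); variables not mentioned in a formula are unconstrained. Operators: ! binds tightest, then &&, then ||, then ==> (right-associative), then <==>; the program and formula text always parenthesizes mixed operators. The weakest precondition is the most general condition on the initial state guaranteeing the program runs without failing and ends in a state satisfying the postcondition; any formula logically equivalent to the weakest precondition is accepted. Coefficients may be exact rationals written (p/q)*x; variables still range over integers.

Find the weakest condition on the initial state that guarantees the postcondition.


Working backward. After the program, the postcondition (1/3)*u + (c + v - 3) <= -5 || c == n + n must hold; in canonical form it is c + (1/3)*u + v <= -2 || c == 2*n.
Then branch requires c + (5/3)*v <= (1/3)*n - 2 || c == 2*n; else branch requires (10/3)*v <= -3 || 2*v == 2*n.
Before the if: (2*n != 12 ==> (c + (5/3)*v <= (1/3)*n - 2 || c == 2*n)) && ((!(2*n != 12)) ==> ((10/3)*v <= -3 || 2*v == 2*n))
Before c := 2*c - 4: (2*n != 12 ==> (2*c + (5/3)*v <= (1/3)*n + 2 || 2*c == 2*n + 4)) && ((!(2*n != 12)) ==> ((10/3)*v <= -3 || 2*v == 2*n))
Answer: WP = (2*n != 12 ==> (2*c + (5/3)*v <= (1/3)*n + 2 || 2*c == 2*n + 4)) && ((!(2*n != 12)) ==> ((10/3)*v <= -3 || 2*v == 2*n))


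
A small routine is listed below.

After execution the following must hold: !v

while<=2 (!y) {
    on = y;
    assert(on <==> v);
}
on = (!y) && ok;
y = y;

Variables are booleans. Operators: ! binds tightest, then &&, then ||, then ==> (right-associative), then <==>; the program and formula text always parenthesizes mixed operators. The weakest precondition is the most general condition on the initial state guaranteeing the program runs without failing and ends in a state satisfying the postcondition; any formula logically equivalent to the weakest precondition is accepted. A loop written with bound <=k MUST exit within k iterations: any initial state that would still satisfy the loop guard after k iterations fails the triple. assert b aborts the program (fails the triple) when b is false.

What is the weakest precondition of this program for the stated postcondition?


Working backward. After the program, !v must hold.
Before y := y: !v
Before on := (!y) && ok: !v
Before the loop (bound <=2), unroll the exhaustion recursion (WP_0 = exit-now case; WP_j = one more guarded iteration, up to j = 2):
  WP_0: y && (!v)
  WP_1: ((!y) ==> ((y <==> v) && y && (!v))) && (y ==> (!v))
  WP_2: ((!y) ==> ((y <==> v) && ((!y) ==> ((y <==> v) && y && (!v))) && (y ==> (!v)))) && (y ==> (!v))
So before the loop: ((!y) ==> ((y <==> v) && ((!y) ==> ((y <==> v) && y && (!v))) && (y ==> (!v)))) && (y ==> (!v))
Answer: WP = ((!y) ==> ((y <==> v) && ((!y) ==> ((y <==> v) && y && (!v))) && (y ==> (!v)))) && (y ==> (!v))


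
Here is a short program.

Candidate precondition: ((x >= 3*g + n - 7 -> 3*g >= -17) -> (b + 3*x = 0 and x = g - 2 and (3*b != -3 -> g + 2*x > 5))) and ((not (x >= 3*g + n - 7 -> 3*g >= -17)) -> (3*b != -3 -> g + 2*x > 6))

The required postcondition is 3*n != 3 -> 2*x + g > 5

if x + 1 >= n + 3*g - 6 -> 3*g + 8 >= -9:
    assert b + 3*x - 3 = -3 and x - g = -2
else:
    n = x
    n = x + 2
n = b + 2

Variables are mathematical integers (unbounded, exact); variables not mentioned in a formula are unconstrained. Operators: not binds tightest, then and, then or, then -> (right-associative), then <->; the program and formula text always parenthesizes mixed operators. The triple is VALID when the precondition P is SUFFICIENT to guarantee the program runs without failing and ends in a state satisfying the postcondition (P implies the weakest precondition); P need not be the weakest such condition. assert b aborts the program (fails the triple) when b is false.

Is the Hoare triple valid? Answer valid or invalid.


Working backward. After the program, the postcondition 3*n != 3 -> 2*x + g > 5 must hold; in canonical form it is 3*n != 3 -> g + 2*x > 5.
Before n := b + 2: 3*b != -3 -> g + 2*x > 5
Then branch requires b + 3*x = 0 and x = g - 2 and (3*b != -3 -> g + 2*x > 5); else branch requires 3*b != -3 -> g + 2*x > 5.
Before the if: ((x >= 3*g + n - 7 -> 3*g >= -17) -> (b + 3*x = 0 and x = g - 2 and (3*b != -3 -> g + 2*x > 5))) and ((not (x >= 3*g + n - 7 -> 3*g >= -17)) -> (3*b != -3 -> g + 2*x > 5))
The weakest precondition is ((x >= 3*g + n - 7 -> 3*g >= -17) -> (b + 3*x = 0 and x = g - 2 and (3*b != -3 -> g + 2*x > 5))) and ((not (x >= 3*g + n - 7 -> 3*g >= -17)) -> (3*b != -3 -> g + 2*x > 5)).
Check whether ((x >= 3*g + n - 7 -> 3*g >= -17) -> (b + 3*x = 0 and x = g - 2 and (3*b != -3 -> g + 2*x > 5))) and ((not (x >= 3*g + n - 7 -> 3*g >= -17)) -> (3*b != -3 -> g + 2*x > 6)) implies it.
Every state satisfying the precondition satisfies the weakest precondition: the implication holds.
Answer: valid


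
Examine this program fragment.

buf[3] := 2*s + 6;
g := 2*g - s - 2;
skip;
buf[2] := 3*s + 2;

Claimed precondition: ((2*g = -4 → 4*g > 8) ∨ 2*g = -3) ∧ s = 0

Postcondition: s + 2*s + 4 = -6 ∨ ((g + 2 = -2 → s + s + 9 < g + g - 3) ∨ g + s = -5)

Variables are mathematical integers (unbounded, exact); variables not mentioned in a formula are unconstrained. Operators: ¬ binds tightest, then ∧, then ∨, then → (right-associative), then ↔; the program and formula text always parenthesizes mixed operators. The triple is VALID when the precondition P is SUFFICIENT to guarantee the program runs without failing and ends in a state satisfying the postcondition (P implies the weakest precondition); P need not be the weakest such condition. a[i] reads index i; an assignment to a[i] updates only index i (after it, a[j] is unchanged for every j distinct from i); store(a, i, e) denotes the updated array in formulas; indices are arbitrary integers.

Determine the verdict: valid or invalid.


Working backward. After the program, the postcondition s + 2*s + 4 = -6 ∨ ((g + 2 = -2 → s + s + 9 < g + g - 3) ∨ g + s = -5) must hold; in canonical form it is 3*s = -10 ∨ (g = -4 → 2*s < 2*g - 12) ∨ g + s = -5.
Before buf[2] := 3*s + 2: 3*s = -10 ∨ (g = -4 → 2*s < 2*g - 12) ∨ g + s = -5
Before skip: 3*s = -10 ∨ (g = -4 → 2*s < 2*g - 12) ∨ g + s = -5
Before g := 2*g - s - 2: 3*s = -10 ∨ (2*g = s - 2 → 4*s < 4*g - 16) ∨ 2*g = -3
Before buf[3] := 2*s + 6: 3*s = -10 ∨ (2*g = s - 2 → 4*s < 4*g - 16) ∨ 2*g = -3
The weakest precondition is 3*s = -10 ∨ (2*g = s - 2 → 4*s < 4*g - 16) ∨ 2*g = -3.
Check whether ((2*g = -4 → 4*g > 8) ∨ 2*g = -3) ∧ s = 0 implies it.
Countermodel: at the initial state g = -1, s = 0, the precondition holds but the weakest precondition fails.
Answer: invalid


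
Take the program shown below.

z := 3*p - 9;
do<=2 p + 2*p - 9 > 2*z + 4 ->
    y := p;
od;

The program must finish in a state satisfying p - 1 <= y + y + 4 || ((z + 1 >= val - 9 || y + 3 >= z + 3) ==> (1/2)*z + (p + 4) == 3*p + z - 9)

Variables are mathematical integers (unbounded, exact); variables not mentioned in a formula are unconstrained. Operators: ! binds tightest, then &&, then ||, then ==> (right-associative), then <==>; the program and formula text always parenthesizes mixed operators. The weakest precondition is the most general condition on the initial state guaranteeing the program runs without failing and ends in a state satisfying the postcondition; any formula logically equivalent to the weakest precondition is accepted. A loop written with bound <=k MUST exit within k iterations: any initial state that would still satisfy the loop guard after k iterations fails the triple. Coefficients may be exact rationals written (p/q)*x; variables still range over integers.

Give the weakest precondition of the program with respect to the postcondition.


Working backward. After the program, the postcondition p - 1 <= y + y + 4 || ((z + 1 >= val - 9 || y + 3 >= z + 3) ==> (1/2)*z + (p + 4) == 3*p + z - 9) must hold; in canonical form it is p <= 2*y + 5 || ((z >= val - 10 || y >= z) ==> 2*p + (1/2)*z == 13).
Before the loop (bound <=2), unroll the exhaustion recursion (WP_0 = exit-now case; WP_j = one more guarded iteration, up to j = 2):
  WP_0: (!(3*p > 2*z + 13)) && (p <= 2*y + 5 || ((z >= val - 10 || y >= z) ==> 2*p + (1/2)*z == 13))
  WP_1: (3*p > 2*z + 13 ==> ((!(3*p > 2*z + 13)) && (p >= -5 || ((z >= val - 10 || p >= z) ==> 2*p + (1/2)*z == 13)))) && ((!(3*p > 2*z + 13)) ==> (p <= 2*y + 5 || ((z >= val - 10 || y >= z) ==> 2*p + (1/2)*z == 13)))
  WP_2: (3*p > 2*z + 13 ==> ((3*p > 2*z + 13 ==> ((!(3*p > 2*z + 13)) && (p >= -5 || ((z >= val - 10 || p >= z) ==> 2*p + (1/2)*z == 13)))) && ((!(3*p > 2*z + 13)) ==> (p >= -5 || ((z >= val - 10 || p >= z) ==> 2*p + (1/2)*z == 13))))) && ((!(3*p > 2*z + 13)) ==> (p <= 2*y + 5 || ((z >= val - 10 || y >= z) ==> 2*p + (1/2)*z == 13)))
So before the loop: (3*p > 2*z + 13 ==> ((3*p > 2*z + 13 ==> ((!(3*p > 2*z + 13)) && (p >= -5 || ((z >= val - 10 || p >= z) ==> 2*p + (1/2)*z == 13)))) && ((!(3*p > 2*z + 13)) ==> (p >= -5 || ((z >= val - 10 || p >= z) ==> 2*p + (1/2)*z == 13))))) && ((!(3*p > 2*z + 13)) ==> (p <= 2*y + 5 || ((z >= val - 10 || y >= z) ==> 2*p + (1/2)*z == 13)))
Before z := 3*p - 9: (3*p < 5 ==> ((3*p < 5 ==> ((!(3*p < 5)) && (p >= -5 || ((3*p >= val - 1 || 2*p <= 9) ==> (7/2)*p == 35/2)))) && ((!(3*p < 5)) ==> (p >= -5 || ((3*p >= val - 1 || 2*p <= 9) ==> (7/2)*p == 35/2))))) && ((!(3*p < 5)) ==> (p <= 2*y + 5 || ((3*p >= val - 1 || y >= 3*p - 9) ==> (7/2)*p == 35/2)))
Answer: WP = (3*p < 5 ==> ((3*p < 5 ==> ((!(3*p < 5)) && (p >= -5 || ((3*p >= val - 1 || 2*p <= 9) ==> (7/2)*p == 35/2)))) && ((!(3*p < 5)) ==> (p >= -5 || ((3*p >= val - 1 || 2*p <= 9) ==> (7/2)*p == 35/2))))) && ((!(3*p < 5)) ==> (p <= 2*y + 5 || ((3*p >= val - 1 || y >= 3*p - 9) ==> (7/2)*p == 35/2)))


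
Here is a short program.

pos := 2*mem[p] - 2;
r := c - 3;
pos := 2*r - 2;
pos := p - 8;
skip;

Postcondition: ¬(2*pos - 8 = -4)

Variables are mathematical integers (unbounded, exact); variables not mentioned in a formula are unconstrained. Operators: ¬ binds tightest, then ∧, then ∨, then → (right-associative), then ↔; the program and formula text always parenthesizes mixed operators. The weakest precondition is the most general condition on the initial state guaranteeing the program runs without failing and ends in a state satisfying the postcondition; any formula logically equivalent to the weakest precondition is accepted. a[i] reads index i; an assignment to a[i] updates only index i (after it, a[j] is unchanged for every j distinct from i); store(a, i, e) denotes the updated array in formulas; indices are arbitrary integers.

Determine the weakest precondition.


Working backward. After the program, the postcondition ¬(2*pos - 8 = -4) must hold; in canonical form it is ¬(2*pos = 4).
Before skip: ¬(2*pos = 4)
Before pos := p - 8: ¬(2*p = 20)
Before pos := 2*r - 2: ¬(2*p = 20)
Before r := c - 3: ¬(2*p = 20)
Before pos := 2*mem[p] - 2: ¬(2*p = 20)
Answer: WP = ¬(2*p = 20)


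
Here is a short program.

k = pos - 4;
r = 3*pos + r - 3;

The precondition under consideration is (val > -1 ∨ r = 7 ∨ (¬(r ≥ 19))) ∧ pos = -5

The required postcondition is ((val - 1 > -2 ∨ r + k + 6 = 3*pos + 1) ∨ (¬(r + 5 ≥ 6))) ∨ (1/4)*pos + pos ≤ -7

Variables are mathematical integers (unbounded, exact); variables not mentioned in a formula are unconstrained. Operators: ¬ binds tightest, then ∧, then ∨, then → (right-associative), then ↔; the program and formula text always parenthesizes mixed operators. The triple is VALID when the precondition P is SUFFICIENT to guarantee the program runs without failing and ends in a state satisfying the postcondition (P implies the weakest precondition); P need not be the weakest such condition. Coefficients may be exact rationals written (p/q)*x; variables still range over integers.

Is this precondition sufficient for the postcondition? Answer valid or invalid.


Working backward. After the program, the postcondition ((val - 1 > -2 ∨ r + k + 6 = 3*pos + 1) ∨ (¬(r + 5 ≥ 6))) ∨ (1/4)*pos + pos ≤ -7 must hold; in canonical form it is val > -1 ∨ k + r = 3*pos - 5 ∨ (¬(r ≥ 1)) ∨ (5/4)*pos ≤ -7.
Before r := 3*pos + r - 3: val > -1 ∨ k + r = -2 ∨ (¬(3*pos + r ≥ 4)) ∨ (5/4)*pos ≤ -7
Before k := pos - 4: val > -1 ∨ pos + r = 2 ∨ (¬(3*pos + r ≥ 4)) ∨ (5/4)*pos ≤ -7
The weakest precondition is val > -1 ∨ pos + r = 2 ∨ (¬(3*pos + r ≥ 4)) ∨ (5/4)*pos ≤ -7.
Check whether (val > -1 ∨ r = 7 ∨ (¬(r ≥ 19))) ∧ pos = -5 implies it.
Every state satisfying the precondition satisfies the weakest precondition: the implication holds.
Answer: valid


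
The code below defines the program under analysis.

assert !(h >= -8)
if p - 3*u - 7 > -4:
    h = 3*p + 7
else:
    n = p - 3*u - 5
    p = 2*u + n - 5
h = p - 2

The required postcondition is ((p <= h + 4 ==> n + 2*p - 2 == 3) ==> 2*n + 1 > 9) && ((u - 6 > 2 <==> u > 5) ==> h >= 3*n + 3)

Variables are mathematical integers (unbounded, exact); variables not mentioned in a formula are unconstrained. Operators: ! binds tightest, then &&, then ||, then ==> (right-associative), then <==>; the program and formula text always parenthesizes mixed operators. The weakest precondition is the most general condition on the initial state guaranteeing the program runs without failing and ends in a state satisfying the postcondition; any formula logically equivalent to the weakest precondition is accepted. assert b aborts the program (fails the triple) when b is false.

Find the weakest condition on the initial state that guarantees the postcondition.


Working backward. After the program, the postcondition ((p <= h + 4 ==> n + 2*p - 2 == 3) ==> 2*n + 1 > 9) && ((u - 6 > 2 <==> u > 5) ==> h >= 3*n + 3) must hold; in canonical form it is ((p <= h + 4 ==> n + 2*p == 5) ==> 2*n > 8) && ((u > 8 <==> u > 5) ==> h >= 3*n + 3).
Before h := p - 2: (n + 2*p == 5 ==> 2*n > 8) && ((u > 8 <==> u > 5) ==> p >= 3*n + 5)
Then branch requires (n + 2*p == 5 ==> 2*n > 8) && ((u > 8 <==> u > 5) ==> p >= 3*n + 5); else branch requires (3*p == 5*u + 30 ==> 2*p > 6*u + 18) && ((u > 8 <==> u > 5) ==> 8*u >= 2*p).
Before the if: (p > 3*u + 3 ==> ((n + 2*p == 5 ==> 2*n > 8) && ((u > 8 <==> u > 5) ==> p >= 3*n + 5))) && ((!(p > 3*u + 3)) ==> ((3*p == 5*u + 30 ==> 2*p > 6*u + 18) && ((u > 8 <==> u > 5) ==> 8*u >= 2*p)))
Before assert !(h >= -8): (!(h >= -8)) && (p > 3*u + 3 ==> ((n + 2*p == 5 ==> 2*n > 8) && ((u > 8 <==> u > 5) ==> p >= 3*n + 5))) && ((!(p > 3*u + 3)) ==> ((3*p == 5*u + 30 ==> 2*p > 6*u + 18) && ((u > 8 <==> u > 5) ==> 8*u >= 2*p)))
Answer: WP = (!(h >= -8)) && (p > 3*u + 3 ==> ((n + 2*p == 5 ==> 2*n > 8) && ((u > 8 <==> u > 5) ==> p >= 3*n + 5))) && ((!(p > 3*u + 3)) ==> ((3*p == 5*u + 30 ==> 2*p > 6*u + 18) && ((u > 8 <==> u > 5) ==> 8*u >= 2*p)))


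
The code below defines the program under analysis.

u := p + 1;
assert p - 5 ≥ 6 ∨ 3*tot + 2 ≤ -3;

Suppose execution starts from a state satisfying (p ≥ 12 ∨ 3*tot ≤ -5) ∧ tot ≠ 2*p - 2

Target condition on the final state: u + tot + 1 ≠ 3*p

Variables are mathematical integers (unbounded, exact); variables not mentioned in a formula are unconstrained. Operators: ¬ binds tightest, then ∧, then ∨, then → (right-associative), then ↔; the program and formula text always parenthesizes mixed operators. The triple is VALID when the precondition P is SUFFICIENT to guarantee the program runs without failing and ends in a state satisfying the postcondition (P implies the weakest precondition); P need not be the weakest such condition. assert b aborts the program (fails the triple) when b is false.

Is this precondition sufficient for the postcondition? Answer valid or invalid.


Working backward. After the program, the postcondition u + tot + 1 ≠ 3*p must hold; in canonical form it is tot + u ≠ 3*p - 1.
Before assert p - 5 ≥ 6 ∨ 3*tot + 2 ≤ -3: (p ≥ 11 ∨ 3*tot ≤ -5) ∧ tot + u ≠ 3*p - 1
Before u := p + 1: (p ≥ 11 ∨ 3*tot ≤ -5) ∧ tot ≠ 2*p - 2
The weakest precondition is (p ≥ 11 ∨ 3*tot ≤ -5) ∧ tot ≠ 2*p - 2.
Check whether (p ≥ 12 ∨ 3*tot ≤ -5) ∧ tot ≠ 2*p - 2 implies it.
Every state satisfying the precondition satisfies the weakest precondition: the implication holds.
Answer: valid


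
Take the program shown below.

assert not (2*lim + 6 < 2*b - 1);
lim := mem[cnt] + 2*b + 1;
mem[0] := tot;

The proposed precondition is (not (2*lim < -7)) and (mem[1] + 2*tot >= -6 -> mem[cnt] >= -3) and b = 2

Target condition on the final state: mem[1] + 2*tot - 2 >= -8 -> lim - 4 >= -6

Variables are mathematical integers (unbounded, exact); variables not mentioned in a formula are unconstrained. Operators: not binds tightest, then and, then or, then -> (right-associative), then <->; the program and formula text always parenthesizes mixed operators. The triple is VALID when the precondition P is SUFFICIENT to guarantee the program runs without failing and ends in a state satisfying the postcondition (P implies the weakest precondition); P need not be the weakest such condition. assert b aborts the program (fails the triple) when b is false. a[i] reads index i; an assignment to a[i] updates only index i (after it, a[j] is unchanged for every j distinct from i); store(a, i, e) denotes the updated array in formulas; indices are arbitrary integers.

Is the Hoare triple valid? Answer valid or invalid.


Working backward. After the program, the postcondition mem[1] + 2*tot - 2 >= -8 -> lim - 4 >= -6 must hold; in canonical form it is mem[1] + 2*tot >= -6 -> lim >= -2.
Before mem[0] := tot: mem[1] + 2*tot >= -6 -> lim >= -2
Before lim := mem[cnt] + 2*b + 1: mem[1] + 2*tot >= -6 -> mem[cnt] + 2*b >= -3
Before assert not (2*lim + 6 < 2*b - 1): (not (2*lim < 2*b - 7)) and (mem[1] + 2*tot >= -6 -> mem[cnt] + 2*b >= -3)
The weakest precondition is (not (2*lim < 2*b - 7)) and (mem[1] + 2*tot >= -6 -> mem[cnt] + 2*b >= -3).
Check whether (not (2*lim < -7)) and (mem[1] + 2*tot >= -6 -> mem[cnt] >= -3) and b = 2 implies it.
Countermodel: at the initial state b = 2, cnt = 0, lim = -2, mem = {[0] = -7, [1] = -7, elsewhere -7}, tot = 0, the precondition holds but the weakest precondition fails.
Answer: invalid


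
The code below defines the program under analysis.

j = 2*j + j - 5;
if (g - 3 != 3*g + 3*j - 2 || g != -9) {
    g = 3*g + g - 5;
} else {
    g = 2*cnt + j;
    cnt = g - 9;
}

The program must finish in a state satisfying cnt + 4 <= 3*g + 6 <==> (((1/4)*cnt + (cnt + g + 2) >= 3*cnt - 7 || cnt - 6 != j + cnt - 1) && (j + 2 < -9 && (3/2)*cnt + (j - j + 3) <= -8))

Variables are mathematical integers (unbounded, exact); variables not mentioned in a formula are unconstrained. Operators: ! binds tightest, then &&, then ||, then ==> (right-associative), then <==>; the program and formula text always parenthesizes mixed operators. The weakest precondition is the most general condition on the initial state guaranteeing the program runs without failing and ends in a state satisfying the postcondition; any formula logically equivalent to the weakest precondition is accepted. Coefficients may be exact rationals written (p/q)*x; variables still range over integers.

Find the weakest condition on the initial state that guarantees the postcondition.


Working backward. After the program, the postcondition cnt + 4 <= 3*g + 6 <==> (((1/4)*cnt + (cnt + g + 2) >= 3*cnt - 7 || cnt - 6 != j + cnt - 1) && (j + 2 < -9 && (3/2)*cnt + (j - j + 3) <= -8)) must hold; in canonical form it is cnt <= 3*g + 2 <==> ((g >= (7/4)*cnt - 9 || j != -5) && j < -11 && (3/2)*cnt <= -11).
Then branch requires cnt <= 12*g - 13 <==> ((4*g >= (7/4)*cnt - 4 || j != -5) && j < -11 && (3/2)*cnt <= -11); else branch requires 4*cnt + 2*j >= -11 <==> (((3/2)*cnt + (3/4)*j <= 99/4 || j != -5) && j < -11 && 3*cnt + (3/2)*j <= 5/2).
Before the if: ((2*g + 3*j != -1 || g != -9) ==> (cnt <= 12*g - 13 <==> ((4*g >= (7/4)*cnt - 4 || j != -5) && j < -11 && (3/2)*cnt <= -11))) && ((!(2*g + 3*j != -1 || g != -9)) ==> (4*cnt + 2*j >= -11 <==> (((3/2)*cnt + (3/4)*j <= 99/4 || j != -5) && j < -11 && 3*cnt + (3/2)*j <= 5/2)))
Before j := 2*j + j - 5: ((2*g + 9*j != 14 || g != -9) ==> (cnt <= 12*g - 13 <==> ((4*g >= (7/4)*cnt - 4 || 3*j != 0) && 3*j < -6 && (3/2)*cnt <= -11))) && ((!(2*g + 9*j != 14 || g != -9)) ==> (4*cnt + 6*j >= -1 <==> (((3/2)*cnt + (9/4)*j <= 57/2 || 3*j != 0) && 3*j < -6 && 3*cnt + (9/2)*j <= 10)))
Answer: WP = ((2*g + 9*j != 14 || g != -9) ==> (cnt <= 12*g - 13 <==> ((4*g >= (7/4)*cnt - 4 || 3*j != 0) && 3*j < -6 && (3/2)*cnt <= -11))) && ((!(2*g + 9*j != 14 || g != -9)) ==> (4*cnt + 6*j >= -1 <==> (((3/2)*cnt + (9/4)*j <= 57/2 || 3*j != 0) && 3*j < -6 && 3*cnt + (9/2)*j <= 10)))


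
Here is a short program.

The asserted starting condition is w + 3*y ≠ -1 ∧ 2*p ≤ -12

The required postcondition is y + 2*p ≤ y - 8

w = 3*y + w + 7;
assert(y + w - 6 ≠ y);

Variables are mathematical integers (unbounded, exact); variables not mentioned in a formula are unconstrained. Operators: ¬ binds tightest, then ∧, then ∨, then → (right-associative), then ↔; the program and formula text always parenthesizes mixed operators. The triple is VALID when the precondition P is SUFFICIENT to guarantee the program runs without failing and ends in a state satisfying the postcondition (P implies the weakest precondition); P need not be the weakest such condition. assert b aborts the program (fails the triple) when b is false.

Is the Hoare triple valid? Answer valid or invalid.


Working backward. After the program, the postcondition y + 2*p ≤ y - 8 must hold; in canonical form it is 2*p ≤ -8.
Before assert y + w - 6 ≠ y: w ≠ 6 ∧ 2*p ≤ -8
Before w := 3*y + w + 7: w + 3*y ≠ -1 ∧ 2*p ≤ -8
The weakest precondition is w + 3*y ≠ -1 ∧ 2*p ≤ -8.
Check whether w + 3*y ≠ -1 ∧ 2*p ≤ -12 implies it.
Every state satisfying the precondition satisfies the weakest precondition: the implication holds.
Answer: valid


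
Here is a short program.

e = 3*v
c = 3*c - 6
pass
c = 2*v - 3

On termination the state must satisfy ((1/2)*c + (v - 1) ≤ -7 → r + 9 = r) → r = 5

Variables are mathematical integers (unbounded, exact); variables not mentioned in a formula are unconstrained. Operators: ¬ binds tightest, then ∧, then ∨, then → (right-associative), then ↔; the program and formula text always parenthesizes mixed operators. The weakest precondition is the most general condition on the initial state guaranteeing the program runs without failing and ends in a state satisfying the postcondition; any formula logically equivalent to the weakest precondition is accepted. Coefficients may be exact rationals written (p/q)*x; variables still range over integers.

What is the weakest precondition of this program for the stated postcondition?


Working backward. After the program, the postcondition ((1/2)*c + (v - 1) ≤ -7 → r + 9 = r) → r = 5 must hold; in canonical form it is (¬((1/2)*c + v ≤ -6)) → r = 5.
Before c := 2*v - 3: (¬(2*v ≤ -9/2)) → r = 5
Before skip: (¬(2*v ≤ -9/2)) → r = 5
Before c := 3*c - 6: (¬(2*v ≤ -9/2)) → r = 5
Before e := 3*v: (¬(2*v ≤ -9/2)) → r = 5
Answer: WP = (¬(2*v ≤ -9/2)) → r = 5


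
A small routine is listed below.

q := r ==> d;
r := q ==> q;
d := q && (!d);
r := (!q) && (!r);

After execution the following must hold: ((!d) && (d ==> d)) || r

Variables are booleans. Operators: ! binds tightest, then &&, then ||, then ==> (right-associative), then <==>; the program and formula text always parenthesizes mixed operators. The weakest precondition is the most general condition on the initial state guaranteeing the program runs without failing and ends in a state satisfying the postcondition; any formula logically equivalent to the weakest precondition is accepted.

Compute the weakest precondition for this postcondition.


Working backward. After the program, the postcondition ((!d) && (d ==> d)) || r must hold; in canonical form it is (!d) || r.
Before r := (!q) && (!r): (!d) || ((!q) && (!r))
Before d := q && (!d): (!(q && (!d))) || ((!q) && (!r))
Before r := q ==> q: !(q && (!d))
Before q := r ==> d: !((r ==> d) && (!d))
Answer: WP = !((r ==> d) && (!d))


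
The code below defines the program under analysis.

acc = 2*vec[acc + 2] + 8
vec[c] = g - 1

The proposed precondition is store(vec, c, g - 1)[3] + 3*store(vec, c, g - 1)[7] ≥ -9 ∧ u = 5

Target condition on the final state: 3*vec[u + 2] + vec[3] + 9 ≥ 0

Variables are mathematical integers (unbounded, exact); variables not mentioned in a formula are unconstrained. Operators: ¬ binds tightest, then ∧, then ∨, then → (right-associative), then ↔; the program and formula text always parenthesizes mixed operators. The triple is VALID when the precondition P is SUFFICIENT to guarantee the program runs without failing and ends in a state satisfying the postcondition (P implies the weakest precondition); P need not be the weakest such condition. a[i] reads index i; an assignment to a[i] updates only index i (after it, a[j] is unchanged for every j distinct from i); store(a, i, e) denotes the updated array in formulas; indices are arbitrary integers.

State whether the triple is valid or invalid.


Working backward. After the program, the postcondition 3*vec[u + 2] + vec[3] + 9 ≥ 0 must hold; in canonical form it is 3*vec[u + 2] + vec[3] ≥ -9.
Before vec[c] := g - 1: 3*store(vec, c, g - 1)[u + 2] + store(vec, c, g - 1)[3] ≥ -9
Before acc := 2*vec[acc + 2] + 8: 3*store(vec, c, g - 1)[u + 2] + store(vec, c, g - 1)[3] ≥ -9
The weakest precondition is 3*store(vec, c, g - 1)[u + 2] + store(vec, c, g - 1)[3] ≥ -9.
Check whether store(vec, c, g - 1)[3] + 3*store(vec, c, g - 1)[7] ≥ -9 ∧ u = 5 implies it.
Every state satisfying the precondition satisfies the weakest precondition: the implication holds.
Answer: valid


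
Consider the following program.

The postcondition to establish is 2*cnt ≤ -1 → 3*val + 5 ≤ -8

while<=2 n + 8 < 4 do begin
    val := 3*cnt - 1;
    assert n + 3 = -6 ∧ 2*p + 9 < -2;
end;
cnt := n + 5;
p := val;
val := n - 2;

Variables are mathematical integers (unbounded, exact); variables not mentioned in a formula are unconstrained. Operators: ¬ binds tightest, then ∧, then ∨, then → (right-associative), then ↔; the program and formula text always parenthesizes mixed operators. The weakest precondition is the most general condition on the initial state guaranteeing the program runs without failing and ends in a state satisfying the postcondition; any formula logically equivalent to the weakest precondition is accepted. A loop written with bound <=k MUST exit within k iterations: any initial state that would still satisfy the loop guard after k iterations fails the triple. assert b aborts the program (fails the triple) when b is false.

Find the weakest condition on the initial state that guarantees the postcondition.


Working backward. After the program, the postcondition 2*cnt ≤ -1 → 3*val + 5 ≤ -8 must hold; in canonical form it is 2*cnt ≤ -1 → 3*val ≤ -13.
Before val := n - 2: 2*cnt ≤ -1 → 3*n ≤ -7
Before p := val: 2*cnt ≤ -1 → 3*n ≤ -7
Before cnt := n + 5: 2*n ≤ -11 → 3*n ≤ -7
Before the loop (bound <=2), unroll the exhaustion recursion (WP_0 = exit-now case; WP_j = one more guarded iteration, up to j = 2):
  WP_0: (¬(n < -4)) ∧ (2*n ≤ -11 → 3*n ≤ -7)
  WP_1: (n < -4 → (n = -9 ∧ 2*p < -11 ∧ (¬(n < -4)) ∧ (2*n ≤ -11 → 3*n ≤ -7))) ∧ ((¬(n < -4)) → (2*n ≤ -11 → 3*n ≤ -7))
  WP_2: (n < -4 → (n = -9 ∧ 2*p < -11 ∧ (n < -4 → (n = -9 ∧ 2*p < -11 ∧ (¬(n < -4)) ∧ (2*n ≤ -11 → 3*n ≤ -7))) ∧ ((¬(n < -4)) → (2*n ≤ -11 → 3*n ≤ -7)))) ∧ ((¬(n < -4)) → (2*n ≤ -11 → 3*n ≤ -7))
So before the loop: (n < -4 → (n = -9 ∧ 2*p < -11 ∧ (n < -4 → (n = -9 ∧ 2*p < -11 ∧ (¬(n < -4)) ∧ (2*n ≤ -11 → 3*n ≤ -7))) ∧ ((¬(n < -4)) → (2*n ≤ -11 → 3*n ≤ -7)))) ∧ ((¬(n < -4)) → (2*n ≤ -11 → 3*n ≤ -7))
Answer: WP = (n < -4 → (n = -9 ∧ 2*p < -11 ∧ (n < -4 → (n = -9 ∧ 2*p < -11 ∧ (¬(n < -4)) ∧ (2*n ≤ -11 → 3*n ≤ -7))) ∧ ((¬(n < -4)) → (2*n ≤ -11 → 3*n ≤ -7)))) ∧ ((¬(n < -4)) → (2*n ≤ -11 → 3*n ≤ -7))


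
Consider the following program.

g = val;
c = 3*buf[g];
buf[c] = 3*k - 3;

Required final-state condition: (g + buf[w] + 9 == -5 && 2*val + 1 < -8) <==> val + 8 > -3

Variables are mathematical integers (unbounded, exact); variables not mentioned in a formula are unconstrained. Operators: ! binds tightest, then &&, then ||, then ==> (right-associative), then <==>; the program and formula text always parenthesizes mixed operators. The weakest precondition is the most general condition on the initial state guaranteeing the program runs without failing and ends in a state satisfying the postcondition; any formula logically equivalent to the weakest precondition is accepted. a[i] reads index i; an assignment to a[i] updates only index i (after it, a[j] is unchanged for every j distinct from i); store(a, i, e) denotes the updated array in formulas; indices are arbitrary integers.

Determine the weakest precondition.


Working backward. After the program, the postcondition (g + buf[w] + 9 == -5 && 2*val + 1 < -8) <==> val + 8 > -3 must hold; in canonical form it is (buf[w] + g == -14 && 2*val < -9) <==> val > -11.
Before buf[c] := 3*k - 3: (store(buf, c, 3*k - 3)[w] + g == -14 && 2*val < -9) <==> val > -11
Before c := 3*buf[g]: (store(buf, 3*buf[g], 3*k - 3)[w] + g == -14 && 2*val < -9) <==> val > -11
Before g := val: (store(buf, 3*buf[val], 3*k - 3)[w] + val == -14 && 2*val < -9) <==> val > -11
Answer: WP = (store(buf, 3*buf[val], 3*k - 3)[w] + val == -14 && 2*val < -9) <==> val > -11
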